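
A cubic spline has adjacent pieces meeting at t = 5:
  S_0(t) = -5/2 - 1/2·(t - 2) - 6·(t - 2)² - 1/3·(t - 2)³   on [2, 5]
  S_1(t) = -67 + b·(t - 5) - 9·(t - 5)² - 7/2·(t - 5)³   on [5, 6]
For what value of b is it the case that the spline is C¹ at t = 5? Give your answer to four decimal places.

-45.5000

S_0'(t) = -1/2 - 12·(t - 2) - 1·(t - 2)², so S_0'(5) = -91/2. On the right, S_1'(5) = b, so b = -91/2.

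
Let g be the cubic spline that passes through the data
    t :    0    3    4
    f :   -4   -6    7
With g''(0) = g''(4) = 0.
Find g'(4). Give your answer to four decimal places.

14.7083

Put M_i = g'' at the i-th knot. Here h = (3, 1) and Δ = (-2/3, 13), so the interior equations h_(i-1)·M_(i-1) + 2(h_(i-1)+h_i)·M_i + h_i·M_(i+1) = 6(Δ_i − Δ_(i-1)) read
  3·M_0 + 8·M_1 + 1·M_2 = 6(Δ_1 - Δ_0) = 82
Natural end conditions: M_0 = M_2 = 0.
Hence M_0 = 0, M_1 = 41/4, M_2 = 0.
On [3, 4], g'(t) = b_1 + 2c_1·(t - 3) + 3d_1·(t - 3)² with b_1 = Δ_1 - h_1(2M_1 + M_2)/6 = 115/12, c_1 = M_1/2 = 41/8, d_1 = (M_2 - M_1)/(6h_1) = -41/24. So g'(4) = 353/24.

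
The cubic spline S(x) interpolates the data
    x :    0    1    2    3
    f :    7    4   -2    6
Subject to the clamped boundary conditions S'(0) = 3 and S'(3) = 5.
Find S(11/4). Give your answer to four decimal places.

4.1531

Let m_i = S''(x_i). Step sizes h_i = 1, 1, 1; slopes of the chords Δ_i = (y_(i+1) - y_i)/h_i = -3, -6, 8.
  1·m_0 + 4·m_1 + 1·m_2 = 6(Δ_1 - Δ_0) = -18
  1·m_1 + 4·m_2 + 1·m_3 = 6(Δ_2 - Δ_1) = 84
Clamped end conditions give two more equations: 2h_0·m_0 + h_0·m_1 = 6(Δ_0 - S'(0)) = -36 and h_2·m_2 + 2h_2·m_3 = 6(S'(3) - Δ_2) = -18.
Solving the tridiagonal system: m_0 = -208/15, m_1 = -124/15, m_2 = 434/15, m_3 = -352/15.
On [2, 3], S(x) = -2 + 34/15·(x - 2) + 217/15·(x - 2)² - 131/15·(x - 2)³.
With (x - 2) = 3/4: S(11/4) = 1329/320.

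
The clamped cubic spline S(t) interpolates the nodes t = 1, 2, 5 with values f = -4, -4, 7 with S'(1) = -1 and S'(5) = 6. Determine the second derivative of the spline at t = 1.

Write m_i for S''(x_i). With h_i = 1, 3 and divided differences Δ_i = 0, 11/3, the continuity of S' gives the tridiagonal system
  1·m_0 + 8·m_1 + 3·m_2 = 6(Δ_1 - Δ_0) = 22
Clamped end conditions give two more equations: 2h_0·m_0 + h_0·m_1 = 6(Δ_0 - S'(1)) = 6 and h_1·m_1 + 2h_1·m_2 = 6(S'(5) - Δ_1) = 14.
Forward elimination and back-substitution give m_0 = 2, m_1 = 2, m_2 = 4/3.

2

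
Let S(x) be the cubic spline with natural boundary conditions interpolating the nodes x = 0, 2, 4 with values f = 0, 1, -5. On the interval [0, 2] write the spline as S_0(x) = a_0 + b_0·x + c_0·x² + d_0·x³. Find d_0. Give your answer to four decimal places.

With σ_i denoting the second derivative at x_i, h_i = 2, 2, and Δ_i = (y_(i+1) − y_i)/h_i = 1/2, -3:
  2·σ_0 + 8·σ_1 + 2·σ_2 = 6(Δ_1 - Δ_0) = -21
Natural end conditions: σ_0 = σ_2 = 0.
Solving the tridiagonal system: σ_0 = 0, σ_1 = -21/8, σ_2 = 0.
On [0, 2], with S_0(x) = a_0 + b_0·x + c_0·x² + d_0·x³: c_0 = σ_0/2 = 0, d_0 = (σ_1 - σ_0)/(6h_0) = -7/32, b_0 = Δ_0 - h_0(2σ_0 + σ_1)/6 = 11/8.

-0.2188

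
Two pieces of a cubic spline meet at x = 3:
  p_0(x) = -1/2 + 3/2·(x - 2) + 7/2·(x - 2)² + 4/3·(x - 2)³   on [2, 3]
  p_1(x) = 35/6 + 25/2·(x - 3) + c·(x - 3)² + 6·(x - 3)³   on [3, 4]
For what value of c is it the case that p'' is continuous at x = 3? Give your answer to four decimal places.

p_0''(x) = 7 + 8·(x - 2), so p_0''(3) = 15. On the right, p_1''(3) = 2c, so c = 15/2.

7.5000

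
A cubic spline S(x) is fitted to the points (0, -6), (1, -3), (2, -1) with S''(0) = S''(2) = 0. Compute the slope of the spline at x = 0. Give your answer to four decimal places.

3.2500

Put M_i = S'' at the i-th knot. Here h = (1, 1) and Δ = (3, 2), so the interior equations h_(i-1)·M_(i-1) + 2(h_(i-1)+h_i)·M_i + h_i·M_(i+1) = 6(Δ_i − Δ_(i-1)) read
  1·M_0 + 4·M_1 + 1·M_2 = 6(Δ_1 - Δ_0) = -6
Natural end conditions: M_0 = M_2 = 0.
Solving the tridiagonal system: M_0 = 0, M_1 = -3/2, M_2 = 0.
On [0, 1], S'(x) = b_0 + 2c_0·x + 3d_0·x² with b_0 = Δ_0 - h_0(2M_0 + M_1)/6 = 13/4, c_0 = M_0/2 = 0, d_0 = (M_1 - M_0)/(6h_0) = -1/4. So S'(0) = 13/4.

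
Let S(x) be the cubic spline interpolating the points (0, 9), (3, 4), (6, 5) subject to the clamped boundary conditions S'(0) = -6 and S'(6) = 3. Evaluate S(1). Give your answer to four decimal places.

With M_i denoting the second derivative at x_i, h_i = 3, 3, and Δ_i = (y_(i+1) − y_i)/h_i = -5/3, 1/3:
  3·M_0 + 12·M_1 + 3·M_2 = 6(Δ_1 - Δ_0) = 12
Clamped end conditions give two more equations: 2h_0·M_0 + h_0·M_1 = 6(Δ_0 - S'(0)) = 26 and h_1·M_1 + 2h_1·M_2 = 6(S'(6) - Δ_1) = 16.
Solving the tridiagonal system: M_0 = 29/6, M_1 = -1, M_2 = 19/6.
On [0, 3], S(x) = 9 - 6·x + 29/12·x² - 35/108·x³.
With x = 1: S(1) = 275/54.

5.0926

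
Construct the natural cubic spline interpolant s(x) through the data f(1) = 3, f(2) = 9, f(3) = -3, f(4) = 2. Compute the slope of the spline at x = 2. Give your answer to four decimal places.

With m_i denoting the second derivative at x_i, h_i = 1, 1, 1, and Δ_i = (y_(i+1) − y_i)/h_i = 6, -12, 5:
  1·m_0 + 4·m_1 + 1·m_2 = 6(Δ_1 - Δ_0) = -108
  1·m_1 + 4·m_2 + 1·m_3 = 6(Δ_2 - Δ_1) = 102
Natural end conditions: m_0 = m_3 = 0.
Solving the tridiagonal system: m_0 = 0, m_1 = -178/5, m_2 = 172/5, m_3 = 0.
On [2, 3], s'(x) = b_1 + 2c_1·(x - 2) + 3d_1·(x - 2)² with b_1 = Δ_1 - h_1(2m_1 + m_2)/6 = -88/15, c_1 = m_1/2 = -89/5, d_1 = (m_2 - m_1)/(6h_1) = 35/3. So s'(2) = -88/15.

-5.8667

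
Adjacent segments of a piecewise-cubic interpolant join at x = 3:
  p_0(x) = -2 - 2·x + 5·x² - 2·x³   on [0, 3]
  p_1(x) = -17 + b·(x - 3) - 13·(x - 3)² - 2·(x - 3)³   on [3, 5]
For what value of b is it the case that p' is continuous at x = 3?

-26

p_0'(x) = -2 + 10·x - 6·x², so p_0'(3) = -26. On the right, p_1'(3) = b, so b = -26.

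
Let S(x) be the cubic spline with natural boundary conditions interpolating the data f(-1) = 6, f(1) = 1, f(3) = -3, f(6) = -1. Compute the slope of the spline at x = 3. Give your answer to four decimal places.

-0.9386

Write m_i for S''(x_i). With h_i = 2, 2, 3 and divided differences Δ_i = -5/2, -2, 2/3, the continuity of S' gives the tridiagonal system
  2·m_0 + 8·m_1 + 2·m_2 = 6(Δ_1 - Δ_0) = 3
  2·m_1 + 10·m_2 + 3·m_3 = 6(Δ_2 - Δ_1) = 16
Natural end conditions: m_0 = m_3 = 0.
Solving: m_0 = 0, m_1 = -1/38, m_2 = 61/38, m_3 = 0.
On [3, 6], S'(x) = b_2 + 2c_2·(x - 3) + 3d_2·(x - 3)² with b_2 = Δ_2 - h_2(2m_2 + m_3)/6 = -107/114, c_2 = m_2/2 = 61/76, d_2 = (m_3 - m_2)/(6h_2) = -61/684. So S'(3) = -107/114.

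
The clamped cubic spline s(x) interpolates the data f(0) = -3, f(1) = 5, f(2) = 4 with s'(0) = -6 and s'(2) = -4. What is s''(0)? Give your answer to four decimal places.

56.5000

Put σ_i = s'' at the i-th knot. Here h = (1, 1) and Δ = (8, -1), so the interior equations h_(i-1)·σ_(i-1) + 2(h_(i-1)+h_i)·σ_i + h_i·σ_(i+1) = 6(Δ_i − Δ_(i-1)) read
  1·σ_0 + 4·σ_1 + 1·σ_2 = 6(Δ_1 - Δ_0) = -54
Clamped end conditions give two more equations: 2h_0·σ_0 + h_0·σ_1 = 6(Δ_0 - s'(0)) = 84 and h_1·σ_1 + 2h_1·σ_2 = 6(s'(2) - Δ_1) = -18.
Hence σ_0 = 113/2, σ_1 = -29, σ_2 = 11/2.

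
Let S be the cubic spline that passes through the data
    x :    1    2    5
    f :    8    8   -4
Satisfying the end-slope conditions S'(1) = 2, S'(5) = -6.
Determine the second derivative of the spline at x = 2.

Let M_i = S''(x_i). Step sizes h_i = 1, 3; slopes of the chords Δ_i = (y_(i+1) - y_i)/h_i = 0, -4.
  1·M_0 + 8·M_1 + 3·M_2 = 6(Δ_1 - Δ_0) = -24
Clamped end conditions give two more equations: 2h_0·M_0 + h_0·M_1 = 6(Δ_0 - S'(1)) = -12 and h_1·M_1 + 2h_1·M_2 = 6(S'(5) - Δ_1) = -12.
Forward elimination and back-substitution give M_0 = -5, M_1 = -2, M_2 = -1.

-2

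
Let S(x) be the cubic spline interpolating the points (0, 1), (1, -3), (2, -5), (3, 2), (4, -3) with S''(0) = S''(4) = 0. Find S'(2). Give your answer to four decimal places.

4.2500

With M_i denoting the second derivative at x_i, h_i = 1, 1, 1, 1, and Δ_i = (y_(i+1) − y_i)/h_i = -4, -2, 7, -5:
  1·M_0 + 4·M_1 + 1·M_2 = 6(Δ_1 - Δ_0) = 12
  1·M_1 + 4·M_2 + 1·M_3 = 6(Δ_2 - Δ_1) = 54
  1·M_2 + 4·M_3 + 1·M_4 = 6(Δ_3 - Δ_2) = -72
Natural end conditions: M_0 = M_4 = 0.
Forward elimination and back-substitution give M_0 = 0, M_1 = -27/14, M_2 = 138/7, M_3 = -321/14, M_4 = 0.
On [2, 3], S'(x) = b_2 + 2c_2·(x - 2) + 3d_2·(x - 2)² with b_2 = Δ_2 - h_2(2M_2 + M_3)/6 = 17/4, c_2 = M_2/2 = 69/7, d_2 = (M_3 - M_2)/(6h_2) = -199/28. So S'(2) = 17/4.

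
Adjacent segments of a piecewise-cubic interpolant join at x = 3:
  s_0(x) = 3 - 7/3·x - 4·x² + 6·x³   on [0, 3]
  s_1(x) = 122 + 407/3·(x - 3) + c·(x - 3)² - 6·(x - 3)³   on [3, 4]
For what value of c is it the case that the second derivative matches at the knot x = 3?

s_0''(x) = -8 + 36·x, so s_0''(3) = 100. On the right, s_1''(3) = 2c, so c = 50.

50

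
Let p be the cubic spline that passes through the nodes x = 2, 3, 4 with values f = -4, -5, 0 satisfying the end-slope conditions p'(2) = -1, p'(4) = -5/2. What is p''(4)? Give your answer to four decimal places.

Write M_i for p''(x_i). With h_i = 1, 1 and divided differences Δ_i = -1, 5, the continuity of p' gives the tridiagonal system
  1·M_0 + 4·M_1 + 1·M_2 = 6(Δ_1 - Δ_0) = 36
Clamped end conditions give two more equations: 2h_0·M_0 + h_0·M_1 = 6(Δ_0 - p'(2)) = 0 and h_1·M_1 + 2h_1·M_2 = 6(p'(4) - Δ_1) = -45.
Forward elimination and back-substitution give M_0 = -39/4, M_1 = 39/2, M_2 = -129/4.

-32.2500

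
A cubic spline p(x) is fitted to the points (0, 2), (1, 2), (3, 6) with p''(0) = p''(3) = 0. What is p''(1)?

2

Put M_i = p'' at the i-th knot. Here h = (1, 2) and Δ = (0, 2), so the interior equations h_(i-1)·M_(i-1) + 2(h_(i-1)+h_i)·M_i + h_i·M_(i+1) = 6(Δ_i − Δ_(i-1)) read
  1·M_0 + 6·M_1 + 2·M_2 = 6(Δ_1 - Δ_0) = 12
Natural end conditions: M_0 = M_2 = 0.
Forward elimination and back-substitution give M_0 = 0, M_1 = 2, M_2 = 0.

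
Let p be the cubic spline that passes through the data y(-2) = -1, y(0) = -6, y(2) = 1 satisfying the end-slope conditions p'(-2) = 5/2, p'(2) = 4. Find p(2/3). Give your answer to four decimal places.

-5.0370

Write m_i for p''(x_i). With h_i = 2, 2 and divided differences Δ_i = -5/2, 7/2, the continuity of p' gives the tridiagonal system
  2·m_0 + 8·m_1 + 2·m_2 = 6(Δ_1 - Δ_0) = 36
Clamped end conditions give two more equations: 2h_0·m_0 + h_0·m_1 = 6(Δ_0 - p'(-2)) = -30 and h_1·m_1 + 2h_1·m_2 = 6(p'(2) - Δ_1) = 3.
Hence m_0 = -93/8, m_1 = 33/4, m_2 = -27/8.
On [0, 2], p(x) = -6 - 7/8·x + 33/8·x² - 31/32·x³.
With x = 2/3: p(2/3) = -136/27.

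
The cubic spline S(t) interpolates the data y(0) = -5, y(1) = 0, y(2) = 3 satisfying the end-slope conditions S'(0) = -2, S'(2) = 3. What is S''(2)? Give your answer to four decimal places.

5.5000

Let M_i = S''(x_i). Step sizes h_i = 1, 1; slopes of the chords Δ_i = (y_(i+1) - y_i)/h_i = 5, 3.
  1·M_0 + 4·M_1 + 1·M_2 = 6(Δ_1 - Δ_0) = -12
Clamped end conditions give two more equations: 2h_0·M_0 + h_0·M_1 = 6(Δ_0 - S'(0)) = 42 and h_1·M_1 + 2h_1·M_2 = 6(S'(2) - Δ_1) = 0.
Solving: M_0 = 53/2, M_1 = -11, M_2 = 11/2.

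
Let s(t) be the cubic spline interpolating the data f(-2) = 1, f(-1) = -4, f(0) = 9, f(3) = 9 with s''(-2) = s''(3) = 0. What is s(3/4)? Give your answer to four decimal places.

15.6683

Let m_i = s''(x_i). Step sizes h_i = 1, 1, 3; slopes of the chords Δ_i = (y_(i+1) - y_i)/h_i = -5, 13, 0.
  1·m_0 + 4·m_1 + 1·m_2 = 6(Δ_1 - Δ_0) = 108
  1·m_1 + 8·m_2 + 3·m_3 = 6(Δ_2 - Δ_1) = -78
Natural end conditions: m_0 = m_3 = 0.
Solving the tridiagonal system: m_0 = 0, m_1 = 942/31, m_2 = -420/31, m_3 = 0.
On [0, 3], s(t) = 9 + 420/31·t - 210/31·t² + 70/93·t³.
With t = 3/4: s(3/4) = 15543/992.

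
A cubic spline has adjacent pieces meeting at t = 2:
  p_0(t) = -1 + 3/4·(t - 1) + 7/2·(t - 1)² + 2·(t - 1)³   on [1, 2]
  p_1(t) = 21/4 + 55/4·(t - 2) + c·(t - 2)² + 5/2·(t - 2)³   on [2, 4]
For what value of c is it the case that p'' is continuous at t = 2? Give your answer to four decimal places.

9.5000

p_0''(t) = 7 + 12·(t - 1), so p_0''(2) = 19. On the right, p_1''(2) = 2c, so c = 19/2.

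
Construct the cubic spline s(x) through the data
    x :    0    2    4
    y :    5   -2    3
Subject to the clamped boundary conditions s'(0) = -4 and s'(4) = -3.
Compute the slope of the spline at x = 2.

Put M_i = s'' at the i-th knot. Here h = (2, 2) and Δ = (-7/2, 5/2), so the interior equations h_(i-1)·M_(i-1) + 2(h_(i-1)+h_i)·M_i + h_i·M_(i+1) = 6(Δ_i − Δ_(i-1)) read
  2·M_0 + 8·M_1 + 2·M_2 = 6(Δ_1 - Δ_0) = 36
Clamped end conditions give two more equations: 2h_0·M_0 + h_0·M_1 = 6(Δ_0 - s'(0)) = 3 and h_1·M_1 + 2h_1·M_2 = 6(s'(4) - Δ_1) = -33.
Solving the tridiagonal system: M_0 = -7/2, M_1 = 17/2, M_2 = -25/2.
On [2, 4], s'(x) = b_1 + 2c_1·(x - 2) + 3d_1·(x - 2)² with b_1 = Δ_1 - h_1(2M_1 + M_2)/6 = 1, c_1 = M_1/2 = 17/4, d_1 = (M_2 - M_1)/(6h_1) = -7/4. So s'(2) = 1.

1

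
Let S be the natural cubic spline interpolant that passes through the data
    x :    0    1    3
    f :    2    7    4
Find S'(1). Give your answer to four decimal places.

With σ_i denoting the second derivative at x_i, h_i = 1, 2, and Δ_i = (y_(i+1) − y_i)/h_i = 5, -3/2:
  1·σ_0 + 6·σ_1 + 2·σ_2 = 6(Δ_1 - Δ_0) = -39
Natural end conditions: σ_0 = σ_2 = 0.
Forward elimination and back-substitution give σ_0 = 0, σ_1 = -13/2, σ_2 = 0.
On [1, 3], S'(x) = b_1 + 2c_1·(x - 1) + 3d_1·(x - 1)² with b_1 = Δ_1 - h_1(2σ_1 + σ_2)/6 = 17/6, c_1 = σ_1/2 = -13/4, d_1 = (σ_2 - σ_1)/(6h_1) = 13/24. So S'(1) = 17/6.

2.8333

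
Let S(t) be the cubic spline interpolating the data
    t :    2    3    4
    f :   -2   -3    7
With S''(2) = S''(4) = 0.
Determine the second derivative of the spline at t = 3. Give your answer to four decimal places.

Put m_i = S'' at the i-th knot. Here h = (1, 1) and Δ = (-1, 10), so the interior equations h_(i-1)·m_(i-1) + 2(h_(i-1)+h_i)·m_i + h_i·m_(i+1) = 6(Δ_i − Δ_(i-1)) read
  1·m_0 + 4·m_1 + 1·m_2 = 6(Δ_1 - Δ_0) = 66
Natural end conditions: m_0 = m_2 = 0.
Solving the tridiagonal system: m_0 = 0, m_1 = 33/2, m_2 = 0.

16.5000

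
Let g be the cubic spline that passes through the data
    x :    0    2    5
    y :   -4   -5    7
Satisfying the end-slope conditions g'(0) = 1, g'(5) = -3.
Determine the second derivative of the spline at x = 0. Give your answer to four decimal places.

Let m_i = g''(x_i). Step sizes h_i = 2, 3; slopes of the chords Δ_i = (y_(i+1) - y_i)/h_i = -1/2, 4.
  2·m_0 + 10·m_1 + 3·m_2 = 6(Δ_1 - Δ_0) = 27
Clamped end conditions give two more equations: 2h_0·m_0 + h_0·m_1 = 6(Δ_0 - g'(0)) = -9 and h_1·m_1 + 2h_1·m_2 = 6(g'(5) - Δ_1) = -42.
Solving: m_0 = -23/4, m_1 = 7, m_2 = -21/2.

-5.7500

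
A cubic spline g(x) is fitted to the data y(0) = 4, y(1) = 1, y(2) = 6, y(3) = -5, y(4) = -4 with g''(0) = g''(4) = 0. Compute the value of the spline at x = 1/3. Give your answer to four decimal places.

Let m_i = g''(x_i). Step sizes h_i = 1, 1, 1, 1; slopes of the chords Δ_i = (y_(i+1) - y_i)/h_i = -3, 5, -11, 1.
  1·m_0 + 4·m_1 + 1·m_2 = 6(Δ_1 - Δ_0) = 48
  1·m_1 + 4·m_2 + 1·m_3 = 6(Δ_2 - Δ_1) = -96
  1·m_2 + 4·m_3 + 1·m_4 = 6(Δ_3 - Δ_2) = 72
Natural end conditions: m_0 = m_4 = 0.
Forward elimination and back-substitution give m_0 = 0, m_1 = 21, m_2 = -36, m_3 = 27, m_4 = 0.
On [0, 1], g(x) = 4 - 13/2·x + 0·x² + 7/2·x³.
With x = 1/3: g(1/3) = 53/27.

1.9630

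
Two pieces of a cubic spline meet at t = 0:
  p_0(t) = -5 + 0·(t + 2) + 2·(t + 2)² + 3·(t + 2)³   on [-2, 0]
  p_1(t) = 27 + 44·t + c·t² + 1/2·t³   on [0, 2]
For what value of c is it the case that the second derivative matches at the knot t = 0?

20

p_0''(t) = 4 + 18·(t + 2), so p_0''(0) = 40. On the right, p_1''(0) = 2c, so c = 20.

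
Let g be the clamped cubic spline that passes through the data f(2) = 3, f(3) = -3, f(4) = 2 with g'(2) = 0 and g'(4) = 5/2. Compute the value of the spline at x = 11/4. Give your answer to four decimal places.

Write σ_i for g''(x_i). With h_i = 1, 1 and divided differences Δ_i = -6, 5, the continuity of g' gives the tridiagonal system
  1·σ_0 + 4·σ_1 + 1·σ_2 = 6(Δ_1 - Δ_0) = 66
Clamped end conditions give two more equations: 2h_0·σ_0 + h_0·σ_1 = 6(Δ_0 - g'(2)) = -36 and h_1·σ_1 + 2h_1·σ_2 = 6(g'(4) - Δ_1) = -15.
Hence σ_0 = -133/4, σ_1 = 61/2, σ_2 = -91/4.
On [2, 3], g(x) = 3 + 0·(x - 2) - 133/8·(x - 2)² + 85/8·(x - 2)³.
With (x - 2) = 3/4: g(11/4) = -957/512.

-1.8691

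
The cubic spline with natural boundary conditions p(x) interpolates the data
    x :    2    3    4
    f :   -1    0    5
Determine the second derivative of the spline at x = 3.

6

With σ_i denoting the second derivative at x_i, h_i = 1, 1, and Δ_i = (y_(i+1) − y_i)/h_i = 1, 5:
  1·σ_0 + 4·σ_1 + 1·σ_2 = 6(Δ_1 - Δ_0) = 24
Natural end conditions: σ_0 = σ_2 = 0.
Solving the tridiagonal system: σ_0 = 0, σ_1 = 6, σ_2 = 0.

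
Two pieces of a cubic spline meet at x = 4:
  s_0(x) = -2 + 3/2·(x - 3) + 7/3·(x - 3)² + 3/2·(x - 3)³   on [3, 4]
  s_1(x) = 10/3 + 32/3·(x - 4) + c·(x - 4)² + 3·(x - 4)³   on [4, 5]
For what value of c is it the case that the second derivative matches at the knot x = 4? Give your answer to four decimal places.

s_0''(x) = 14/3 + 9·(x - 3), so s_0''(4) = 41/3. On the right, s_1''(4) = 2c, so c = 41/6.

6.8333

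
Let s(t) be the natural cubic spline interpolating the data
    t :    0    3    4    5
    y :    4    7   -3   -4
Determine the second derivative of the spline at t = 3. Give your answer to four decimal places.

-10.2581

Put σ_i = s'' at the i-th knot. Here h = (3, 1, 1) and Δ = (1, -10, -1), so the interior equations h_(i-1)·σ_(i-1) + 2(h_(i-1)+h_i)·σ_i + h_i·σ_(i+1) = 6(Δ_i − Δ_(i-1)) read
  3·σ_0 + 8·σ_1 + 1·σ_2 = 6(Δ_1 - Δ_0) = -66
  1·σ_1 + 4·σ_2 + 1·σ_3 = 6(Δ_2 - Δ_1) = 54
Natural end conditions: σ_0 = σ_3 = 0.
Hence σ_0 = 0, σ_1 = -318/31, σ_2 = 498/31, σ_3 = 0.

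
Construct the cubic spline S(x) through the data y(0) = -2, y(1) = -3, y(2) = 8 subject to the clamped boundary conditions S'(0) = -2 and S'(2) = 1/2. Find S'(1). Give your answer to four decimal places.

7.8750

Put M_i = S'' at the i-th knot. Here h = (1, 1) and Δ = (-1, 11), so the interior equations h_(i-1)·M_(i-1) + 2(h_(i-1)+h_i)·M_i + h_i·M_(i+1) = 6(Δ_i − Δ_(i-1)) read
  1·M_0 + 4·M_1 + 1·M_2 = 6(Δ_1 - Δ_0) = 72
Clamped end conditions give two more equations: 2h_0·M_0 + h_0·M_1 = 6(Δ_0 - S'(0)) = 6 and h_1·M_1 + 2h_1·M_2 = 6(S'(2) - Δ_1) = -63.
Solving the tridiagonal system: M_0 = -55/4, M_1 = 67/2, M_2 = -193/4.
On [1, 2], S'(x) = b_1 + 2c_1·(x - 1) + 3d_1·(x - 1)² with b_1 = Δ_1 - h_1(2M_1 + M_2)/6 = 63/8, c_1 = M_1/2 = 67/4, d_1 = (M_2 - M_1)/(6h_1) = -109/8. So S'(1) = 63/8.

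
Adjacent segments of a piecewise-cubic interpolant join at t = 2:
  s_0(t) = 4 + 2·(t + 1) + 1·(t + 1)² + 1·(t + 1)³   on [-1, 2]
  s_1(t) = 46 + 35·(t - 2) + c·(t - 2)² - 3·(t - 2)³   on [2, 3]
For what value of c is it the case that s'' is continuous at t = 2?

10

s_0''(t) = 2 + 6·(t + 1), so s_0''(2) = 20. On the right, s_1''(2) = 2c, so c = 10.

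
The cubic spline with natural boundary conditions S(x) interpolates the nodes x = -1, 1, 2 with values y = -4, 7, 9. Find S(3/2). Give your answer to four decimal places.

Put σ_i = S'' at the i-th knot. Here h = (2, 1) and Δ = (11/2, 2), so the interior equations h_(i-1)·σ_(i-1) + 2(h_(i-1)+h_i)·σ_i + h_i·σ_(i+1) = 6(Δ_i − Δ_(i-1)) read
  2·σ_0 + 6·σ_1 + 1·σ_2 = 6(Δ_1 - Δ_0) = -21
Natural end conditions: σ_0 = σ_2 = 0.
Hence σ_0 = 0, σ_1 = -7/2, σ_2 = 0.
On [1, 2], S(x) = 7 + 19/6·(x - 1) - 7/4·(x - 1)² + 7/12·(x - 1)³.
With (x - 1) = 1/2: S(3/2) = 263/32.

8.2188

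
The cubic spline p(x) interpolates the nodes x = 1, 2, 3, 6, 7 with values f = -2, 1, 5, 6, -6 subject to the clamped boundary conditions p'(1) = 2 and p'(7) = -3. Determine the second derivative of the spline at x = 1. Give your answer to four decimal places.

2.9561

Let M_i = p''(x_i). Step sizes h_i = 1, 1, 3, 1; slopes of the chords Δ_i = (y_(i+1) - y_i)/h_i = 3, 4, 1/3, -12.
  1·M_0 + 4·M_1 + 1·M_2 = 6(Δ_1 - Δ_0) = 6
  1·M_1 + 8·M_2 + 3·M_3 = 6(Δ_2 - Δ_1) = -22
  3·M_2 + 8·M_3 + 1·M_4 = 6(Δ_3 - Δ_2) = -74
Clamped end conditions give two more equations: 2h_0·M_0 + h_0·M_1 = 6(Δ_0 - p'(1)) = 6 and h_3·M_3 + 2h_3·M_4 = 6(p'(7) - Δ_3) = 54.
Forward elimination and back-substitution give M_0 = 337/114, M_1 = 5/57, M_2 = 307/114, M_3 = -829/57, M_4 = 3907/114.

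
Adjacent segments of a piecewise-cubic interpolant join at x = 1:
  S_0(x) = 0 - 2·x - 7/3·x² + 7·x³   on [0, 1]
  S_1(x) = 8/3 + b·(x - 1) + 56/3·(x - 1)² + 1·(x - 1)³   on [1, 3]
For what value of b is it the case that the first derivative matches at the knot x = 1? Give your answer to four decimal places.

S_0'(x) = -2 - 14/3·x + 21·x², so S_0'(1) = 43/3. On the right, S_1'(1) = b, so b = 43/3.

14.3333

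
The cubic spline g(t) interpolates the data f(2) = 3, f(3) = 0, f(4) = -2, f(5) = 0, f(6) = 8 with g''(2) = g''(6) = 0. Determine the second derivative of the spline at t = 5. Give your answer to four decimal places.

With σ_i denoting the second derivative at x_i, h_i = 1, 1, 1, 1, and Δ_i = (y_(i+1) − y_i)/h_i = -3, -2, 2, 8:
  1·σ_0 + 4·σ_1 + 1·σ_2 = 6(Δ_1 - Δ_0) = 6
  1·σ_1 + 4·σ_2 + 1·σ_3 = 6(Δ_2 - Δ_1) = 24
  1·σ_2 + 4·σ_3 + 1·σ_4 = 6(Δ_3 - Δ_2) = 36
Natural end conditions: σ_0 = σ_4 = 0.
Forward elimination and back-substitution give σ_0 = 0, σ_1 = 15/28, σ_2 = 27/7, σ_3 = 225/28, σ_4 = 0.

8.0357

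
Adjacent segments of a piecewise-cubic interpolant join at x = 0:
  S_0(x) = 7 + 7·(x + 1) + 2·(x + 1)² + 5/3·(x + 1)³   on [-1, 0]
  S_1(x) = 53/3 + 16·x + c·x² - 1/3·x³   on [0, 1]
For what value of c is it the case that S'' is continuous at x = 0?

7

S_0''(x) = 4 + 10·(x + 1), so S_0''(0) = 14. On the right, S_1''(0) = 2c, so c = 7.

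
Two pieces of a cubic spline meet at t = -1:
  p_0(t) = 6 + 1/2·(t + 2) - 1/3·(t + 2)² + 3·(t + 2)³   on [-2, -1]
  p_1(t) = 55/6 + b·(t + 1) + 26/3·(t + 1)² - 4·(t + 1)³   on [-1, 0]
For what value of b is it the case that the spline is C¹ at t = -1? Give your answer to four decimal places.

p_0'(t) = 1/2 - 2/3·(t + 2) + 9·(t + 2)², so p_0'(-1) = 53/6. On the right, p_1'(-1) = b, so b = 53/6.

8.8333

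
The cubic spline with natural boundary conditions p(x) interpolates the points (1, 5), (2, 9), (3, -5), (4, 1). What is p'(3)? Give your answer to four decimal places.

-7.0667

Put M_i = p'' at the i-th knot. Here h = (1, 1, 1) and Δ = (4, -14, 6), so the interior equations h_(i-1)·M_(i-1) + 2(h_(i-1)+h_i)·M_i + h_i·M_(i+1) = 6(Δ_i − Δ_(i-1)) read
  1·M_0 + 4·M_1 + 1·M_2 = 6(Δ_1 - Δ_0) = -108
  1·M_1 + 4·M_2 + 1·M_3 = 6(Δ_2 - Δ_1) = 120
Natural end conditions: M_0 = M_3 = 0.
Solving: M_0 = 0, M_1 = -184/5, M_2 = 196/5, M_3 = 0.
On [3, 4], p'(x) = b_2 + 2c_2·(x - 3) + 3d_2·(x - 3)² with b_2 = Δ_2 - h_2(2M_2 + M_3)/6 = -106/15, c_2 = M_2/2 = 98/5, d_2 = (M_3 - M_2)/(6h_2) = -98/15. So p'(3) = -106/15.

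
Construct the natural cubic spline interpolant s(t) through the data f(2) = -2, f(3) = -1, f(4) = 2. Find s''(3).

Let m_i = s''(x_i). Step sizes h_i = 1, 1; slopes of the chords Δ_i = (y_(i+1) - y_i)/h_i = 1, 3.
  1·m_0 + 4·m_1 + 1·m_2 = 6(Δ_1 - Δ_0) = 12
Natural end conditions: m_0 = m_2 = 0.
Hence m_0 = 0, m_1 = 3, m_2 = 0.

3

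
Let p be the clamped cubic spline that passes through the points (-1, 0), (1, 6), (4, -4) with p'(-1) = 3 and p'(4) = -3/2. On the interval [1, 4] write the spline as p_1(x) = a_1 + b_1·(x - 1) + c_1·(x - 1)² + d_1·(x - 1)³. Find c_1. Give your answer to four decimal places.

-2.9000

Let m_i = p''(x_i). Step sizes h_i = 2, 3; slopes of the chords Δ_i = (y_(i+1) - y_i)/h_i = 3, -10/3.
  2·m_0 + 10·m_1 + 3·m_2 = 6(Δ_1 - Δ_0) = -38
Clamped end conditions give two more equations: 2h_0·m_0 + h_0·m_1 = 6(Δ_0 - p'(-1)) = 0 and h_1·m_1 + 2h_1·m_2 = 6(p'(4) - Δ_1) = 11.
Solving the tridiagonal system: m_0 = 29/10, m_1 = -29/5, m_2 = 71/15.
On [1, 4], with p_1(x) = a_1 + b_1·(x - 1) + c_1·(x - 1)² + d_1·(x - 1)³: c_1 = m_1/2 = -29/10, d_1 = (m_2 - m_1)/(6h_1) = 79/135, b_1 = Δ_1 - h_1(2m_1 + m_2)/6 = 1/10.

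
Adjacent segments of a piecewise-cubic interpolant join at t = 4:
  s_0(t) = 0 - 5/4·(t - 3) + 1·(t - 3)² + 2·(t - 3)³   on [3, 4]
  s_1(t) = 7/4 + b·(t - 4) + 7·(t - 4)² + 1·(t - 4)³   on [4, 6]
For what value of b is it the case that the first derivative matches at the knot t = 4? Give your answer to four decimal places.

s_0'(t) = -5/4 + 2·(t - 3) + 6·(t - 3)², so s_0'(4) = 27/4. On the right, s_1'(4) = b, so b = 27/4.

6.7500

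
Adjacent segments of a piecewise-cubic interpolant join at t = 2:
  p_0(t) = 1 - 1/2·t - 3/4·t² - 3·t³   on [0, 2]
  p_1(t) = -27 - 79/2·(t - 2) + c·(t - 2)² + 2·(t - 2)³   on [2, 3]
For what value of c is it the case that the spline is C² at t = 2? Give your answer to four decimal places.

-18.7500

p_0''(t) = -3/2 - 18·t, so p_0''(2) = -75/2. On the right, p_1''(2) = 2c, so c = -75/4.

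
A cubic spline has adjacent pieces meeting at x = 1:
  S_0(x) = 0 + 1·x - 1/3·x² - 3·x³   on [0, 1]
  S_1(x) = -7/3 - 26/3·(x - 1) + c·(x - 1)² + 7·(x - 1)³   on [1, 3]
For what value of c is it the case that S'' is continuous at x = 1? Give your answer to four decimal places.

S_0''(x) = -2/3 - 18·x, so S_0''(1) = -56/3. On the right, S_1''(1) = 2c, so c = -28/3.

-9.3333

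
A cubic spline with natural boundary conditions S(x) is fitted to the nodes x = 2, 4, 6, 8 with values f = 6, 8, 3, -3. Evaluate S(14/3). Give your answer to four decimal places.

Put m_i = S'' at the i-th knot. Here h = (2, 2, 2) and Δ = (1, -5/2, -3), so the interior equations h_(i-1)·m_(i-1) + 2(h_(i-1)+h_i)·m_i + h_i·m_(i+1) = 6(Δ_i − Δ_(i-1)) read
  2·m_0 + 8·m_1 + 2·m_2 = 6(Δ_1 - Δ_0) = -21
  2·m_1 + 8·m_2 + 2·m_3 = 6(Δ_2 - Δ_1) = -3
Natural end conditions: m_0 = m_3 = 0.
Solving: m_0 = 0, m_1 = -27/10, m_2 = 3/10, m_3 = 0.
On [4, 6], S(x) = 8 - 4/5·(x - 4) - 27/20·(x - 4)² + 1/4·(x - 4)³.
With (x - 4) = 2/3: S(14/3) = 937/135.

6.9407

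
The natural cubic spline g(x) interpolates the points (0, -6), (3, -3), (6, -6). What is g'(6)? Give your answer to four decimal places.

Let σ_i = g''(x_i). Step sizes h_i = 3, 3; slopes of the chords Δ_i = (y_(i+1) - y_i)/h_i = 1, -1.
  3·σ_0 + 12·σ_1 + 3·σ_2 = 6(Δ_1 - Δ_0) = -12
Natural end conditions: σ_0 = σ_2 = 0.
Forward elimination and back-substitution give σ_0 = 0, σ_1 = -1, σ_2 = 0.
On [3, 6], g'(x) = b_1 + 2c_1·(x - 3) + 3d_1·(x - 3)² with b_1 = Δ_1 - h_1(2σ_1 + σ_2)/6 = 0, c_1 = σ_1/2 = -1/2, d_1 = (σ_2 - σ_1)/(6h_1) = 1/18. So g'(6) = -3/2.

-1.5000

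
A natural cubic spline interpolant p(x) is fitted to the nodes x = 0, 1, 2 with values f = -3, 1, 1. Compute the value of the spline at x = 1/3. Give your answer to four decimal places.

-1.3704

Put M_i = p'' at the i-th knot. Here h = (1, 1) and Δ = (4, 0), so the interior equations h_(i-1)·M_(i-1) + 2(h_(i-1)+h_i)·M_i + h_i·M_(i+1) = 6(Δ_i − Δ_(i-1)) read
  1·M_0 + 4·M_1 + 1·M_2 = 6(Δ_1 - Δ_0) = -24
Natural end conditions: M_0 = M_2 = 0.
Solving the tridiagonal system: M_0 = 0, M_1 = -6, M_2 = 0.
On [0, 1], p(x) = -3 + 5·x + 0·x² - 1·x³.
With x = 1/3: p(1/3) = -37/27.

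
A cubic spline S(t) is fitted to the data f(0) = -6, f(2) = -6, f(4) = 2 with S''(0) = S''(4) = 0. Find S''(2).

3

Put M_i = S'' at the i-th knot. Here h = (2, 2) and Δ = (0, 4), so the interior equations h_(i-1)·M_(i-1) + 2(h_(i-1)+h_i)·M_i + h_i·M_(i+1) = 6(Δ_i − Δ_(i-1)) read
  2·M_0 + 8·M_1 + 2·M_2 = 6(Δ_1 - Δ_0) = 24
Natural end conditions: M_0 = M_2 = 0.
Solving the tridiagonal system: M_0 = 0, M_1 = 3, M_2 = 0.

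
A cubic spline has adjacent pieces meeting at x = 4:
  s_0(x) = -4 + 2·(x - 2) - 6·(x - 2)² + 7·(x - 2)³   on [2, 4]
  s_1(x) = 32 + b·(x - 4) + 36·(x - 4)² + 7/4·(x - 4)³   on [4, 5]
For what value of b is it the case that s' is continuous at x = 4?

62

s_0'(x) = 2 - 12·(x - 2) + 21·(x - 2)², so s_0'(4) = 62. On the right, s_1'(4) = b, so b = 62.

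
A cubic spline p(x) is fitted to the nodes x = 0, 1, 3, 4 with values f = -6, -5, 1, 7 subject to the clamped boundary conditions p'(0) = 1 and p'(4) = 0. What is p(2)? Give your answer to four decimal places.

-3.6000

Let M_i = p''(x_i). Step sizes h_i = 1, 2, 1; slopes of the chords Δ_i = (y_(i+1) - y_i)/h_i = 1, 3, 6.
  1·M_0 + 6·M_1 + 2·M_2 = 6(Δ_1 - Δ_0) = 12
  2·M_1 + 6·M_2 + 1·M_3 = 6(Δ_2 - Δ_1) = 18
Clamped end conditions give two more equations: 2h_0·M_0 + h_0·M_1 = 6(Δ_0 - p'(0)) = 0 and h_2·M_2 + 2h_2·M_3 = 6(p'(4) - Δ_2) = -36.
Hence M_0 = 4/35, M_1 = -8/35, M_2 = 232/35, M_3 = -746/35.
On [1, 3], p(x) = -5 + 33/35·(x - 1) - 4/35·(x - 1)² + 4/7·(x - 1)³.
With (x - 1) = 1: p(2) = -18/5.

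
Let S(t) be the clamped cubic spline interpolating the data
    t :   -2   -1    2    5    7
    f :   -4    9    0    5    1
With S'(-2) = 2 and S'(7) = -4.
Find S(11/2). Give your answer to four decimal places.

Write M_i for S''(x_i). With h_i = 1, 3, 3, 2 and divided differences Δ_i = 13, -3, 5/3, -2, the continuity of S' gives the tridiagonal system
  1·M_0 + 8·M_1 + 3·M_2 = 6(Δ_1 - Δ_0) = -96
  3·M_1 + 12·M_2 + 3·M_3 = 6(Δ_2 - Δ_1) = 28
  3·M_2 + 10·M_3 + 2·M_4 = 6(Δ_3 - Δ_2) = -22
Clamped end conditions give two more equations: 2h_0·M_0 + h_0·M_1 = 6(Δ_0 - S'(-2)) = 66 and h_3·M_3 + 2h_3·M_4 = 6(S'(7) - Δ_3) = -12.
Solving the tridiagonal system: M_0 = 130/3, M_1 = -62/3, M_2 = 26/3, M_3 = -14/3, M_4 = -2/3.
On [5, 7], S(t) = 5 + 4/3·(t - 5) - 7/3·(t - 5)² + 1/3·(t - 5)³.
With (t - 5) = 1/2: S(11/2) = 41/8.

5.1250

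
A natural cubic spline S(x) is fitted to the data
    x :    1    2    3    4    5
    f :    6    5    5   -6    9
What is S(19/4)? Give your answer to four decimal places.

Write m_i for S''(x_i). With h_i = 1, 1, 1, 1 and divided differences Δ_i = -1, 0, -11, 15, the continuity of S' gives the tridiagonal system
  1·m_0 + 4·m_1 + 1·m_2 = 6(Δ_1 - Δ_0) = 6
  1·m_1 + 4·m_2 + 1·m_3 = 6(Δ_2 - Δ_1) = -66
  1·m_2 + 4·m_3 + 1·m_4 = 6(Δ_3 - Δ_2) = 156
Natural end conditions: m_0 = m_4 = 0.
Hence m_0 = 0, m_1 = 255/28, m_2 = -213/7, m_3 = 1305/28, m_4 = 0.
On [4, 5], S(x) = -6 - 15/28·(x - 4) + 1305/56·(x - 4)² - 435/56·(x - 4)³.
With (x - 4) = 3/4: S(19/4) = 12291/3584.

3.4294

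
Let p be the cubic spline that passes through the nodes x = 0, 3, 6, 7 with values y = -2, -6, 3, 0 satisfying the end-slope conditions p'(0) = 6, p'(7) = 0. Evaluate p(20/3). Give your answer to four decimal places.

0.6081

Write M_i for p''(x_i). With h_i = 3, 3, 1 and divided differences Δ_i = -4/3, 3, -3, the continuity of p' gives the tridiagonal system
  3·M_0 + 12·M_1 + 3·M_2 = 6(Δ_1 - Δ_0) = 26
  3·M_1 + 8·M_2 + 1·M_3 = 6(Δ_2 - Δ_1) = -36
Clamped end conditions give two more equations: 2h_0·M_0 + h_0·M_1 = 6(Δ_0 - p'(0)) = -44 and h_2·M_2 + 2h_2·M_3 = 6(p'(7) - Δ_2) = 18.
Solving: M_0 = -1012/93, M_1 = 220/31, M_2 = -274/31, M_3 = 416/31.
On [6, 7], p(x) = 3 - 71/31·(x - 6) - 137/31·(x - 6)² + 115/31·(x - 6)³.
With (x - 6) = 2/3: p(20/3) = 509/837.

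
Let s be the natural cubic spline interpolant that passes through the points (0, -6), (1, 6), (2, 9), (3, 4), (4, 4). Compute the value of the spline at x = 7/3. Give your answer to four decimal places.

7.5556

Let σ_i = s''(x_i). Step sizes h_i = 1, 1, 1, 1; slopes of the chords Δ_i = (y_(i+1) - y_i)/h_i = 12, 3, -5, 0.
  1·σ_0 + 4·σ_1 + 1·σ_2 = 6(Δ_1 - Δ_0) = -54
  1·σ_1 + 4·σ_2 + 1·σ_3 = 6(Δ_2 - Δ_1) = -48
  1·σ_2 + 4·σ_3 + 1·σ_4 = 6(Δ_3 - Δ_2) = 30
Natural end conditions: σ_0 = σ_4 = 0.
Solving the tridiagonal system: σ_0 = 0, σ_1 = -21/2, σ_2 = -12, σ_3 = 21/2, σ_4 = 0.
On [2, 3], s(x) = 9 - 11/4·(x - 2) - 6·(x - 2)² + 15/4·(x - 2)³.
With (x - 2) = 1/3: s(7/3) = 68/9.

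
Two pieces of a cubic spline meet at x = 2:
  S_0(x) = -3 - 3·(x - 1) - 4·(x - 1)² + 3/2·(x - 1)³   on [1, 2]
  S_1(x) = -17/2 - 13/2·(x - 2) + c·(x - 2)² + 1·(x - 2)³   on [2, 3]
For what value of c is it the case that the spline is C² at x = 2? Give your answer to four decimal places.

S_0''(x) = -8 + 9·(x - 1), so S_0''(2) = 1. On the right, S_1''(2) = 2c, so c = 1/2.

0.5000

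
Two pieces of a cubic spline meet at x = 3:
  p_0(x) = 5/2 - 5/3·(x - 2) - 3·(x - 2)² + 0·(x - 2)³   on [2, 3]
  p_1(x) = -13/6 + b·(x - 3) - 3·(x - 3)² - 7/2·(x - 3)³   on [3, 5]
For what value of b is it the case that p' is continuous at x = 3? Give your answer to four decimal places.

p_0'(x) = -5/3 - 6·(x - 2) + 0·(x - 2)², so p_0'(3) = -23/3. On the right, p_1'(3) = b, so b = -23/3.

-7.6667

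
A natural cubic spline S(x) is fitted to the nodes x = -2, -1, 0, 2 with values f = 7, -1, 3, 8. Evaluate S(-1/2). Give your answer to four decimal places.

Put M_i = S'' at the i-th knot. Here h = (1, 1, 2) and Δ = (-8, 4, 5/2), so the interior equations h_(i-1)·M_(i-1) + 2(h_(i-1)+h_i)·M_i + h_i·M_(i+1) = 6(Δ_i − Δ_(i-1)) read
  1·M_0 + 4·M_1 + 1·M_2 = 6(Δ_1 - Δ_0) = 72
  1·M_1 + 6·M_2 + 2·M_3 = 6(Δ_2 - Δ_1) = -9
Natural end conditions: M_0 = M_3 = 0.
Solving: M_0 = 0, M_1 = 441/23, M_2 = -108/23, M_3 = 0.
On [-1, 0], S(x) = -1 - 37/23·(x + 1) + 441/46·(x + 1)² - 183/46·(x + 1)³.
With (x + 1) = 1/2: S(-1/2) = 35/368.

0.0951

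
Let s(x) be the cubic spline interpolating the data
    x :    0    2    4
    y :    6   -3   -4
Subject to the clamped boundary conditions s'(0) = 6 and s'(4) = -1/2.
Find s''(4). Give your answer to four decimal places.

-4.6250

With m_i denoting the second derivative at x_i, h_i = 2, 2, and Δ_i = (y_(i+1) − y_i)/h_i = -9/2, -1/2:
  2·m_0 + 8·m_1 + 2·m_2 = 6(Δ_1 - Δ_0) = 24
Clamped end conditions give two more equations: 2h_0·m_0 + h_0·m_1 = 6(Δ_0 - s'(0)) = -63 and h_1·m_1 + 2h_1·m_2 = 6(s'(4) - Δ_1) = 0.
Solving the tridiagonal system: m_0 = -163/8, m_1 = 37/4, m_2 = -37/8.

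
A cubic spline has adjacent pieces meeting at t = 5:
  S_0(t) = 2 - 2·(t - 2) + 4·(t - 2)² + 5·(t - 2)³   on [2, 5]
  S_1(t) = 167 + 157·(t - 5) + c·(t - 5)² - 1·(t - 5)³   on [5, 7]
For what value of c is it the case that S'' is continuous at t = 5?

49

S_0''(t) = 8 + 30·(t - 2), so S_0''(5) = 98. On the right, S_1''(5) = 2c, so c = 49.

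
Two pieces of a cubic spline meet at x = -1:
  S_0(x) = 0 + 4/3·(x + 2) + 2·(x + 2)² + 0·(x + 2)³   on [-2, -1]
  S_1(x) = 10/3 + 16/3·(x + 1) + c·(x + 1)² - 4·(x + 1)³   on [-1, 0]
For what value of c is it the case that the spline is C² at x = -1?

2

S_0''(x) = 4 + 0·(x + 2), so S_0''(-1) = 4. On the right, S_1''(-1) = 2c, so c = 2.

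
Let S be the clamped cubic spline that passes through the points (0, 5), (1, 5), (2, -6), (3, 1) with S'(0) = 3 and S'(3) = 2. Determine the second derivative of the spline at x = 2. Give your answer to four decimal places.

43.3333

With M_i denoting the second derivative at x_i, h_i = 1, 1, 1, and Δ_i = (y_(i+1) − y_i)/h_i = 0, -11, 7:
  1·M_0 + 4·M_1 + 1·M_2 = 6(Δ_1 - Δ_0) = -66
  1·M_1 + 4·M_2 + 1·M_3 = 6(Δ_2 - Δ_1) = 108
Clamped end conditions give two more equations: 2h_0·M_0 + h_0·M_1 = 6(Δ_0 - S'(0)) = -18 and h_2·M_2 + 2h_2·M_3 = 6(S'(3) - Δ_2) = -30.
Hence M_0 = 16/3, M_1 = -86/3, M_2 = 130/3, M_3 = -110/3.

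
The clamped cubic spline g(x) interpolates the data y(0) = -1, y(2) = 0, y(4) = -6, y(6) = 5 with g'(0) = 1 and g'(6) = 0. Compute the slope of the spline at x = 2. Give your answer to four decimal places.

Put M_i = g'' at the i-th knot. Here h = (2, 2, 2) and Δ = (1/2, -3, 11/2), so the interior equations h_(i-1)·M_(i-1) + 2(h_(i-1)+h_i)·M_i + h_i·M_(i+1) = 6(Δ_i − Δ_(i-1)) read
  2·M_0 + 8·M_1 + 2·M_2 = 6(Δ_1 - Δ_0) = -21
  2·M_1 + 8·M_2 + 2·M_3 = 6(Δ_2 - Δ_1) = 51
Clamped end conditions give two more equations: 2h_0·M_0 + h_0·M_1 = 6(Δ_0 - g'(0)) = -3 and h_2·M_2 + 2h_2·M_3 = 6(g'(6) - Δ_2) = -33.
Solving the tridiagonal system: M_0 = 34/15, M_1 = -181/30, M_2 = 341/30, M_3 = -209/15.
On [2, 4], g'(x) = b_1 + 2c_1·(x - 2) + 3d_1·(x - 2)² with b_1 = Δ_1 - h_1(2M_1 + M_2)/6 = -83/30, c_1 = M_1/2 = -181/60, d_1 = (M_2 - M_1)/(6h_1) = 29/20. So g'(2) = -83/30.

-2.7667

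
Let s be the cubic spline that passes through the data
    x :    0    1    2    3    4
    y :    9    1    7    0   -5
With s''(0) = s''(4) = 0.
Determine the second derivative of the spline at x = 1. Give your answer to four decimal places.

Let M_i = s''(x_i). Step sizes h_i = 1, 1, 1, 1; slopes of the chords Δ_i = (y_(i+1) - y_i)/h_i = -8, 6, -7, -5.
  1·M_0 + 4·M_1 + 1·M_2 = 6(Δ_1 - Δ_0) = 84
  1·M_1 + 4·M_2 + 1·M_3 = 6(Δ_2 - Δ_1) = -78
  1·M_2 + 4·M_3 + 1·M_4 = 6(Δ_3 - Δ_2) = 12
Natural end conditions: M_0 = M_4 = 0.
Solving the tridiagonal system: M_0 = 0, M_1 = 198/7, M_2 = -204/7, M_3 = 72/7, M_4 = 0.

28.2857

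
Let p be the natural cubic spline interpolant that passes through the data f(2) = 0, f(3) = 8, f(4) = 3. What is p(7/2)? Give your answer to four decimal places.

Write M_i for p''(x_i). With h_i = 1, 1 and divided differences Δ_i = 8, -5, the continuity of p' gives the tridiagonal system
  1·M_0 + 4·M_1 + 1·M_2 = 6(Δ_1 - Δ_0) = -78
Natural end conditions: M_0 = M_2 = 0.
Solving: M_0 = 0, M_1 = -39/2, M_2 = 0.
On [3, 4], p(t) = 8 + 3/2·(t - 3) - 39/4·(t - 3)² + 13/4·(t - 3)³.
With (t - 3) = 1/2: p(7/2) = 215/32.

6.7188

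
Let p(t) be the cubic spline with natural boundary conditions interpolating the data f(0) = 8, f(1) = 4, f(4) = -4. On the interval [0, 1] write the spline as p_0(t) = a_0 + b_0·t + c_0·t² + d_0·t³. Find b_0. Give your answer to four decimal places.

Let M_i = p''(x_i). Step sizes h_i = 1, 3; slopes of the chords Δ_i = (y_(i+1) - y_i)/h_i = -4, -8/3.
  1·M_0 + 8·M_1 + 3·M_2 = 6(Δ_1 - Δ_0) = 8
Natural end conditions: M_0 = M_2 = 0.
Forward elimination and back-substitution give M_0 = 0, M_1 = 1, M_2 = 0.
On [0, 1], with p_0(t) = a_0 + b_0·t + c_0·t² + d_0·t³: c_0 = M_0/2 = 0, d_0 = (M_1 - M_0)/(6h_0) = 1/6, b_0 = Δ_0 - h_0(2M_0 + M_1)/6 = -25/6.

-4.1667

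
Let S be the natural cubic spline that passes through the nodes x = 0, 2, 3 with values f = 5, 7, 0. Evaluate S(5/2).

4

Let M_i = S''(x_i). Step sizes h_i = 2, 1; slopes of the chords Δ_i = (y_(i+1) - y_i)/h_i = 1, -7.
  2·M_0 + 6·M_1 + 1·M_2 = 6(Δ_1 - Δ_0) = -48
Natural end conditions: M_0 = M_2 = 0.
Solving the tridiagonal system: M_0 = 0, M_1 = -8, M_2 = 0.
On [2, 3], S(x) = 7 - 13/3·(x - 2) - 4·(x - 2)² + 4/3·(x - 2)³.
With (x - 2) = 1/2: S(5/2) = 4.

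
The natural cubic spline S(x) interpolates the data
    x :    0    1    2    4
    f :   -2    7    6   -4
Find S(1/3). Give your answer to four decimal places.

Write m_i for S''(x_i). With h_i = 1, 1, 2 and divided differences Δ_i = 9, -1, -5, the continuity of S' gives the tridiagonal system
  1·m_0 + 4·m_1 + 1·m_2 = 6(Δ_1 - Δ_0) = -60
  1·m_1 + 6·m_2 + 2·m_3 = 6(Δ_2 - Δ_1) = -24
Natural end conditions: m_0 = m_3 = 0.
Forward elimination and back-substitution give m_0 = 0, m_1 = -336/23, m_2 = -36/23, m_3 = 0.
On [0, 1], S(x) = -2 + 263/23·x + 0·x² - 56/23·x³.
With x = 1/3: S(1/3) = 1069/621.

1.7214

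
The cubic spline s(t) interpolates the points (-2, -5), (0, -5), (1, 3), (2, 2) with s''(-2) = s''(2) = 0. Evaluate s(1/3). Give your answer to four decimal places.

With M_i denoting the second derivative at x_i, h_i = 2, 1, 1, and Δ_i = (y_(i+1) − y_i)/h_i = 0, 8, -1:
  2·M_0 + 6·M_1 + 1·M_2 = 6(Δ_1 - Δ_0) = 48
  1·M_1 + 4·M_2 + 1·M_3 = 6(Δ_2 - Δ_1) = -54
Natural end conditions: M_0 = M_3 = 0.
Solving: M_0 = 0, M_1 = 246/23, M_2 = -372/23, M_3 = 0.
On [0, 1], s(t) = -5 + 164/23·t + 123/23·t² - 103/23·t³.
With t = 1/3: s(1/3) = -1363/621.

-2.1948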